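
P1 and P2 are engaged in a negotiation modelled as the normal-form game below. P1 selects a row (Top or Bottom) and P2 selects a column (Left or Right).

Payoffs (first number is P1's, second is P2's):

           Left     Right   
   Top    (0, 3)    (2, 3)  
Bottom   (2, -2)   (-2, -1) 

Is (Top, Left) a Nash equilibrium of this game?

At (Top, Left), P1 earns 0; switching to Bottom would give 2, so P1 would deviate.
P2 earns 3; switching to Right would give 3, so P2 has no profitable deviation.
Since at least one player can profitably deviate, this is not a Nash equilibrium.

No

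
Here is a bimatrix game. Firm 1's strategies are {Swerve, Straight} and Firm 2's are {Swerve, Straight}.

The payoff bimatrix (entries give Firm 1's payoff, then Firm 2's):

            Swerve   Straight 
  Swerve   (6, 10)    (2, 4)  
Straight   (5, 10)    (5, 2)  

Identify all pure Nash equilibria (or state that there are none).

(Swerve, Swerve)

(Swerve, Swerve): Firm 1 gets 6 ≥ 5 from Straight, and Firm 2 gets 10 ≥ 4 from Straight — Nash equilibrium.
(Swerve, Straight): Firm 1 prefers Straight (5 > 2); Firm 2 prefers Swerve (10 > 4) — not an equilibrium.
(Straight, Swerve): Firm 1 prefers Swerve (6 > 5) — not an equilibrium.
(Straight, Straight): Firm 2 prefers Swerve (10 > 2) — not an equilibrium.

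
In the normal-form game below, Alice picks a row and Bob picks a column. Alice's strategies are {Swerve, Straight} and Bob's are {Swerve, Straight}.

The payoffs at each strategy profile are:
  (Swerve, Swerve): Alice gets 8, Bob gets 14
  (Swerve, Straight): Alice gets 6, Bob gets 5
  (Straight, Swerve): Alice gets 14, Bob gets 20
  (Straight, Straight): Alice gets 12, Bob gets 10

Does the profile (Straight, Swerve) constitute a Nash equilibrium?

Yes

At (Straight, Swerve), Alice earns 14; switching to Swerve would give 8, so Alice has no profitable deviation.
Bob earns 20; switching to Straight would give 10, so Bob has no profitable deviation.
Neither player can gain by a unilateral deviation, so this profile is a Nash equilibrium.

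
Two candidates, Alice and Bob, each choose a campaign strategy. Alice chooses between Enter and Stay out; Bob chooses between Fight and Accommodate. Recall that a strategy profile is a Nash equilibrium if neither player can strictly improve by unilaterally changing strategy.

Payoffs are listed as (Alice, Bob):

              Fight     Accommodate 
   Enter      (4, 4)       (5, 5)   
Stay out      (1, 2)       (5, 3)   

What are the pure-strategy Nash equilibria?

(Enter, Fight): Bob prefers Accommodate (5 > 4) — not an equilibrium.
(Enter, Accommodate): Alice gets 5 ≥ 5 from Stay out, and Bob gets 5 ≥ 4 from Fight — Nash equilibrium.
(Stay out, Fight): Alice prefers Enter (4 > 1); Bob prefers Accommodate (3 > 2) — not an equilibrium.
(Stay out, Accommodate): Alice gets 5 ≥ 5 from Enter, and Bob gets 3 ≥ 2 from Fight — Nash equilibrium.

(Enter, Accommodate) and (Stay out, Accommodate)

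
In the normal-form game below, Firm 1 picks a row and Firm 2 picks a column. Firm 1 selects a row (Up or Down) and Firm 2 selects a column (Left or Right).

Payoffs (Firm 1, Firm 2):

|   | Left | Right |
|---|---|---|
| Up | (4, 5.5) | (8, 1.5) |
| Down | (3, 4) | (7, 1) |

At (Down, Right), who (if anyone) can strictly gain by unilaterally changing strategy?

Both

Firm 1 at (Down, Right) earns 7; deviating to Up yields 8 — a strict improvement.
Firm 2 earns 1; deviating to Left yields 4 — a strict improvement.
Both Firm 1 and Firm 2 have strictly profitable deviations.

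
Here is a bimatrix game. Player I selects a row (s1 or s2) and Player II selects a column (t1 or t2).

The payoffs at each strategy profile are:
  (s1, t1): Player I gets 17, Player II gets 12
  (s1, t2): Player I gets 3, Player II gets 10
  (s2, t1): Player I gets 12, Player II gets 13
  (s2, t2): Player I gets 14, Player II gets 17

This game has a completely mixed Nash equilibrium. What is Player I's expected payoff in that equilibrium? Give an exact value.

First find q, the probability Player II plays t1, from Player I's indifference between s1 and s2: 17q + 3(1−q) = 12q + 14(1−q), giving q = 11/16.
Since Player I is indifferent in equilibrium, Player I's expected payoff equals the payoff from either row against (11/16, 5/16). Using s1: 17(11/16) + 3(5/16) = 101/8.

101/8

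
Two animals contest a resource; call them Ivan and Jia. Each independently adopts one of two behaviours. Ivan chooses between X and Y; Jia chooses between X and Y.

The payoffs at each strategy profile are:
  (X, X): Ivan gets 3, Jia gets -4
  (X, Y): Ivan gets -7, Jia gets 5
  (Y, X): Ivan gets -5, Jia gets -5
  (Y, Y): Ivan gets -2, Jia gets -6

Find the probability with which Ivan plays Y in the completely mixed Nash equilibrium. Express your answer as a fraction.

Let p be the probability that Ivan plays X. In a completely mixed equilibrium, Jia must be indifferent between X and Y.
Jia's expected payoff from X is −4p − 5(1−p); from Y it is 5p − 6(1−p).
Setting these equal: p − 5 = 11p − 6, so p = 1/10.
Therefore Ivan plays Y with probability 1 − 1/10 = 9/10.

9/10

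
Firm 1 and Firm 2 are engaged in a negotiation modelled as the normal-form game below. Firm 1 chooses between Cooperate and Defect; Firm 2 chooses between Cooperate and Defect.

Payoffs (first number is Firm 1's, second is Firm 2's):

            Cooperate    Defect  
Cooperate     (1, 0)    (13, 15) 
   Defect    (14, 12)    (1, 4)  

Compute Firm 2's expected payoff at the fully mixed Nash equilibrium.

First find p, the probability Firm 1 plays Cooperate, from Firm 2's indifference between Cooperate and Defect: 12(1−p) = 15p + 4(1−p), giving p = 8/23.
Since Firm 2 is indifferent in equilibrium, Firm 2's expected payoff equals the payoff from either column against (8/23, 15/23). Using Cooperate: 12(15/23) = 180/23.

180/23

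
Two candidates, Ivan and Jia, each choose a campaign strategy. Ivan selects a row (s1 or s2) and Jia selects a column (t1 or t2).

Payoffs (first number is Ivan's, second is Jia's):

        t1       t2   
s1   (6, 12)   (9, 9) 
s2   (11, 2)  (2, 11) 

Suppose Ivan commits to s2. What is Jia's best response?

t2

Against s2, Jia earns 2 from t1 and 11 from t2.
So t2 is the best response.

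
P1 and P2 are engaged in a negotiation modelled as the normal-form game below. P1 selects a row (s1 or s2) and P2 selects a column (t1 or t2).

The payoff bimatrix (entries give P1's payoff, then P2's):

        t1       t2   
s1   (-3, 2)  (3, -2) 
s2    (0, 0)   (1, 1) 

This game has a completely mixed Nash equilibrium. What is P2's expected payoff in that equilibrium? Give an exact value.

2/5

First find p, the probability P1 plays s1, from P2's indifference between t1 and t2: 2p = −2p + (1−p), giving p = 1/5.
Since P2 is indifferent in equilibrium, P2's expected payoff equals the payoff from either column against (1/5, 4/5). Using t1: 2(1/5) = 2/5.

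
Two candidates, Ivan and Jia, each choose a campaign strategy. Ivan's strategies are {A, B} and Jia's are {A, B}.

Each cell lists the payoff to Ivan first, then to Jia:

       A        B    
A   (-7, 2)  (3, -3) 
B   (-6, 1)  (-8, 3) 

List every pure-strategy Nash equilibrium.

(A, A): Ivan prefers B (-6 > -7) — not an equilibrium.
(A, B): Jia prefers A (2 > -3) — not an equilibrium.
(B, A): Jia prefers B (3 > 1) — not an equilibrium.
(B, B): Ivan prefers A (3 > -8) — not an equilibrium.

none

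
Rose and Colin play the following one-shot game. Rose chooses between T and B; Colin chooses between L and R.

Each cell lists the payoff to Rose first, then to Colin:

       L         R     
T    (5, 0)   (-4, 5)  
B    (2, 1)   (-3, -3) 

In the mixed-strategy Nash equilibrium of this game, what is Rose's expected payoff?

First find y, the probability Colin plays L, from Rose's indifference between T and B: 5y − 4(1−y) = 2y − 3(1−y), giving y = 1/4.
Since Rose is indifferent in equilibrium, Rose's expected payoff equals the payoff from either row against (1/4, 3/4). Using T: 5(1/4) − 4(3/4) = -7/4.

-7/4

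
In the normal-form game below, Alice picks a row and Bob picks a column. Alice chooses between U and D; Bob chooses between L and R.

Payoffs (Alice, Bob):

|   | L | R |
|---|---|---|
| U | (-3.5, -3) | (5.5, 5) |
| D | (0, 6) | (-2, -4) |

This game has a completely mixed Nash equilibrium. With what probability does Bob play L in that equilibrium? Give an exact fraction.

Let q be the probability that Bob plays L. In a completely mixed equilibrium, Alice must be indifferent between U and D.
Alice's expected payoff from U is −3.5q + 5.5(1−q); from D it is −2(1−q).
Setting these equal: −9q + 5.5 = 2q − 2, so q = 15/22.

15/22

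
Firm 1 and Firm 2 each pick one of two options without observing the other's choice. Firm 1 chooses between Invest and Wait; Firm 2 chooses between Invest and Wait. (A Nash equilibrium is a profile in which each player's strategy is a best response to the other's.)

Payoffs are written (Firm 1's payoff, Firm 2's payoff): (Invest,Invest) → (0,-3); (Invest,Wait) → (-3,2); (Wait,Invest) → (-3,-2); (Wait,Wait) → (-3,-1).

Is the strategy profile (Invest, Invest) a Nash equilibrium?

At (Invest, Invest), Firm 1 earns 0; switching to Wait would give -3, so Firm 1 has no profitable deviation.
Firm 2 earns -3; switching to Wait would give 2, so Firm 2 would deviate.
Since at least one player can profitably deviate, this is not a Nash equilibrium.

No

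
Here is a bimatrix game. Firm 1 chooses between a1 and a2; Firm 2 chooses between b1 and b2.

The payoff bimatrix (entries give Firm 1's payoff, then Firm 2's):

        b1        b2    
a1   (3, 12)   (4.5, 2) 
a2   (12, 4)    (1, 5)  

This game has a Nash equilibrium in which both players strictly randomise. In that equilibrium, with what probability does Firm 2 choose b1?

7/25

Let q be the probability that Firm 2 plays b1. In a completely mixed equilibrium, Firm 1 must be indifferent between a1 and a2.
Firm 1's expected payoff from a1 is 3q + 4.5(1−q); from a2 it is 12q + (1−q).
Setting these equal: −1.5q + 4.5 = 11q + 1, so q = 7/25.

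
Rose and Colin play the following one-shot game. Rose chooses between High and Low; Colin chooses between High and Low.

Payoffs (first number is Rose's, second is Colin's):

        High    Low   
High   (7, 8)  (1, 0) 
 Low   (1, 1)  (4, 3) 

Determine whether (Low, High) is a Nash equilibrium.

No

At (Low, High), Rose earns 1; switching to High would give 7, so Rose would deviate.
Colin earns 1; switching to Low would give 3, so Colin would deviate.
Since at least one player can profitably deviate, this is not a Nash equilibrium.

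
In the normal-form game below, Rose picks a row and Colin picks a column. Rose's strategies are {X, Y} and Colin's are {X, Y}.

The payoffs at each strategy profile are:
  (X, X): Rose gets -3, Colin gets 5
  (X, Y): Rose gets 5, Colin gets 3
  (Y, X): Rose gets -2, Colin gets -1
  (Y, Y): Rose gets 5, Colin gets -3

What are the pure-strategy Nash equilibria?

(Y, X)

(X, X): Rose prefers Y (-2 > -3) — not an equilibrium.
(X, Y): Colin prefers X (5 > 3) — not an equilibrium.
(Y, X): Rose gets -2 ≥ -3 from X, and Colin gets -1 ≥ -3 from Y — Nash equilibrium.
(Y, Y): Colin prefers X (-1 > -3) — not an equilibrium.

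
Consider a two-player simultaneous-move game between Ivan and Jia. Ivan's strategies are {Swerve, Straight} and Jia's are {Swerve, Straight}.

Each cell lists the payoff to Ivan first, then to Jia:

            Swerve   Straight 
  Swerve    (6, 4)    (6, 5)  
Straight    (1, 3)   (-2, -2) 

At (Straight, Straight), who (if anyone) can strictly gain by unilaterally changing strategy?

Ivan at (Straight, Straight) earns -2; deviating to Swerve yields 6 — a strict improvement.
Jia earns -2; deviating to Swerve yields 3 — a strict improvement.
Both Ivan and Jia have strictly profitable deviations.

Both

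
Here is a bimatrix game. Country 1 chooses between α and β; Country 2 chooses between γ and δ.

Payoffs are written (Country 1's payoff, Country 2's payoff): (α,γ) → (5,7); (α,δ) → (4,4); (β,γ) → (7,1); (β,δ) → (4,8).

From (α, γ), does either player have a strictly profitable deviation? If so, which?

Country 1

Country 1 at (α, γ) earns 5; deviating to β yields 7 — a strict improvement.
Country 2 earns 7; deviating to δ yields 4 — not better.
Only Country 1 has a strictly profitable deviation.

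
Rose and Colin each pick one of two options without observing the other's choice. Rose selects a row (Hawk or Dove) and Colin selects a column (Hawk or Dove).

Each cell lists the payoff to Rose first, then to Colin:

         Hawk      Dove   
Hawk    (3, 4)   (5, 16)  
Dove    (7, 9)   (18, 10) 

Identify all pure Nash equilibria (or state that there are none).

(Hawk, Hawk): Rose prefers Dove (7 > 3); Colin prefers Dove (16 > 4) — not an equilibrium.
(Hawk, Dove): Rose prefers Dove (18 > 5) — not an equilibrium.
(Dove, Hawk): Colin prefers Dove (10 > 9) — not an equilibrium.
(Dove, Dove): Rose gets 18 ≥ 5 from Hawk, and Colin gets 10 ≥ 9 from Hawk — Nash equilibrium.

(Dove, Dove)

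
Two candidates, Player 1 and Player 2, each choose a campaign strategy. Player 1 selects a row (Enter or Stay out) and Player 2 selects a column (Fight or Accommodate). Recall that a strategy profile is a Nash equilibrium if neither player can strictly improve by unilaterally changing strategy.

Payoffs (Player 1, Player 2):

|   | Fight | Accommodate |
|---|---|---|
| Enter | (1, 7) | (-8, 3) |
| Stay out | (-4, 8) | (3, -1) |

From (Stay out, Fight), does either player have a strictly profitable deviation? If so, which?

Player 1 at (Stay out, Fight) earns -4; deviating to Enter yields 1 — a strict improvement.
Player 2 earns 8; deviating to Accommodate yields -1 — not better.
Only Player 1 has a strictly profitable deviation.

Player 1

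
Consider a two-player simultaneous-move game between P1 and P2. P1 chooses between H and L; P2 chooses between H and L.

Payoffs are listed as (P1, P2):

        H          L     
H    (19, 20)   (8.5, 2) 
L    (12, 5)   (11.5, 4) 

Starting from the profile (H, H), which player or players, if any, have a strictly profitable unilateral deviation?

P1 at (H, H) earns 19; deviating to L yields 12 — not better.
P2 earns 20; deviating to L yields 2 — not better.
Neither player can strictly improve; the profile is a Nash equilibrium.

Neither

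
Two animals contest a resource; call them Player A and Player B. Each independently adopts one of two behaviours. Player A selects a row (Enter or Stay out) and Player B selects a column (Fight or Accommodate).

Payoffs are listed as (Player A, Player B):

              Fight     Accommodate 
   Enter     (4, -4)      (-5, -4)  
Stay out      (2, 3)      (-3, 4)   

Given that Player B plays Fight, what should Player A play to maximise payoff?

Enter

Against Fight, Player A earns 4 from Enter and 2 from Stay out.
So Enter is the best response.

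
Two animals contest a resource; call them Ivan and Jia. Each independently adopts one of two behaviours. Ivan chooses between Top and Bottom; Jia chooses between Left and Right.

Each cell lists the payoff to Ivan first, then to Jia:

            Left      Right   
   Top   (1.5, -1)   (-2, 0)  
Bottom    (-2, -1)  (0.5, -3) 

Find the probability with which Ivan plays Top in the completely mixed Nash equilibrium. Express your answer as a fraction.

Let p be the probability that Ivan plays Top. In a completely mixed equilibrium, Jia must be indifferent between Left and Right.
Jia's expected payoff from Left is −p − (1−p); from Right it is −3(1−p).
Setting these equal: -1 = 3p − 3, so p = 2/3.

2/3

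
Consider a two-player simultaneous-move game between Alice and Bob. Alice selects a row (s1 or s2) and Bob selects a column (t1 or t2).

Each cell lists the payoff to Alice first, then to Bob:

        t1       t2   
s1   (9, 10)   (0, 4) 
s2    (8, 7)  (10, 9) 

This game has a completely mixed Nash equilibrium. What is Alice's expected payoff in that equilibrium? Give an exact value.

90/11

First find y, the probability Bob plays t1, from Alice's indifference between s1 and s2: 9y = 8y + 10(1−y), giving y = 10/11.
Since Alice is indifferent in equilibrium, Alice's expected payoff equals the payoff from either row against (10/11, 1/11). Using s1: 9(10/11) = 90/11.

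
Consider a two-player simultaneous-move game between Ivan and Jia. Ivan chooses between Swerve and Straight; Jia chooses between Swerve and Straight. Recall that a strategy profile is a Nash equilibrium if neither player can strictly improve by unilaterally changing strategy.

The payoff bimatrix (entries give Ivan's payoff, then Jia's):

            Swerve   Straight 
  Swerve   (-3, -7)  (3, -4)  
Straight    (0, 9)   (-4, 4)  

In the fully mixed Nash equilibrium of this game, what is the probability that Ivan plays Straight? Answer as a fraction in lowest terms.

Let x be the probability that Ivan plays Swerve. In a completely mixed equilibrium, Jia must be indifferent between Swerve and Straight.
Jia's expected payoff from Swerve is −7x + 9(1−x); from Straight it is −4x + 4(1−x).
Setting these equal: −16x + 9 = −8x + 4, so x = 5/8.
Therefore Ivan plays Straight with probability 1 − 5/8 = 3/8.

3/8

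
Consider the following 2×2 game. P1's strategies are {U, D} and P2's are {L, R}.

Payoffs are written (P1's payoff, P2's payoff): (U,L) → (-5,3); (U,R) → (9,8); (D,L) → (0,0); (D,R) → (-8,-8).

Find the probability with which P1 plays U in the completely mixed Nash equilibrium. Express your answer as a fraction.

Let r be the probability that P1 plays U. In a completely mixed equilibrium, P2 must be indifferent between L and R.
P2's expected payoff from L is 3r; from R it is 8r − 8(1−r).
Setting these equal: 3r = 16r − 8, so r = 8/13.

8/13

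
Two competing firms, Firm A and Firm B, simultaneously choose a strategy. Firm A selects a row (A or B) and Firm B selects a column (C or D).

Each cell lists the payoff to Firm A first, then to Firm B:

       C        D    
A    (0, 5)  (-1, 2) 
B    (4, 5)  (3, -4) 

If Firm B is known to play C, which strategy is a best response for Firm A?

B

Against C, Firm A earns 0 from A and 4 from B.
So B is the best response.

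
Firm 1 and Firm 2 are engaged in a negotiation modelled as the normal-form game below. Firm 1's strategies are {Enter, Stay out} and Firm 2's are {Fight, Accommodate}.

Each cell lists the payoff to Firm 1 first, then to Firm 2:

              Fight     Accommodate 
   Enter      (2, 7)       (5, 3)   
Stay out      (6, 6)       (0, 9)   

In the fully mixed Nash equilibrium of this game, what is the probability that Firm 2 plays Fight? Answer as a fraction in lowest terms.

5/9

Let y be the probability that Firm 2 plays Fight. In a completely mixed equilibrium, Firm 1 must be indifferent between Enter and Stay out.
Firm 1's expected payoff from Enter is 2y + 5(1−y); from Stay out it is 6y.
Setting these equal: −3y + 5 = 6y, so y = 5/9.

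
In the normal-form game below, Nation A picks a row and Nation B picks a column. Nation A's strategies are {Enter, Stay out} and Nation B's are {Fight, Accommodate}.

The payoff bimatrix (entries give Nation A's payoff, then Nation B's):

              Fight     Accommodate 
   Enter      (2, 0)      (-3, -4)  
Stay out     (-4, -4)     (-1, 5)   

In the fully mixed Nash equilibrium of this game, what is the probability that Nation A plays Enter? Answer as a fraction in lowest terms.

9/13

Let x be the probability that Nation A plays Enter. In a completely mixed equilibrium, Nation B must be indifferent between Fight and Accommodate.
Nation B's expected payoff from Fight is −4(1−x); from Accommodate it is −4x + 5(1−x).
Setting these equal: 4x − 4 = −9x + 5, so x = 9/13.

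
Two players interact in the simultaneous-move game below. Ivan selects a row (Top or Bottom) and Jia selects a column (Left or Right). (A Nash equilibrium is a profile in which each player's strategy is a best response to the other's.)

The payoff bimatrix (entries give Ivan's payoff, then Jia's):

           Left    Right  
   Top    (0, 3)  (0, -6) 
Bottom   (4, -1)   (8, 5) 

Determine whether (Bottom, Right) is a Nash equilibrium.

At (Bottom, Right), Ivan earns 8; switching to Top would give 0, so Ivan has no profitable deviation.
Jia earns 5; switching to Left would give -1, so Jia has no profitable deviation.
Neither player can gain by a unilateral deviation, so this profile is a Nash equilibrium.

Yes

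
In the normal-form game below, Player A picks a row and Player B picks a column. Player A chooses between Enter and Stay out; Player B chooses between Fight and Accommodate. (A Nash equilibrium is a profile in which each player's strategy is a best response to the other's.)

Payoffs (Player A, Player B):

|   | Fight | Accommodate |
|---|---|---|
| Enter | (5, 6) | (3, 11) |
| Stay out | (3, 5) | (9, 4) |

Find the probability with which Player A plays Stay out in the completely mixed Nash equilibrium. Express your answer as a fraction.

5/6

Let p be the probability that Player A plays Enter. In a completely mixed equilibrium, Player B must be indifferent between Fight and Accommodate.
Player B's expected payoff from Fight is 6p + 5(1−p); from Accommodate it is 11p + 4(1−p).
Setting these equal: p + 5 = 7p + 4, so p = 1/6.
Therefore Player A plays Stay out with probability 1 − 1/6 = 5/6.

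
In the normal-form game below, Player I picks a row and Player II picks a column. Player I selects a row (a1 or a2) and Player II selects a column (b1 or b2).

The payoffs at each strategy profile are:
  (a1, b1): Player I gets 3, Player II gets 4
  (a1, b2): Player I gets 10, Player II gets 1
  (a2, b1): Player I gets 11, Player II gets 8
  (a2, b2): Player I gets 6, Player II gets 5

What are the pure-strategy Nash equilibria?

(a1, b1): Player I prefers a2 (11 > 3) — not an equilibrium.
(a1, b2): Player II prefers b1 (4 > 1) — not an equilibrium.
(a2, b1): Player I gets 11 ≥ 3 from a1, and Player II gets 8 ≥ 5 from b2 — Nash equilibrium.
(a2, b2): Player I prefers a1 (10 > 6); Player II prefers b1 (8 > 5) — not an equilibrium.

(a2, b1)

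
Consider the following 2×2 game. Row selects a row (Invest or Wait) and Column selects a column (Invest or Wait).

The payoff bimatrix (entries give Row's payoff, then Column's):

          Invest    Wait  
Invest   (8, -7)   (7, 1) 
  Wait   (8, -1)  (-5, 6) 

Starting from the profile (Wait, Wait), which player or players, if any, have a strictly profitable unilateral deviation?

Row

Row at (Wait, Wait) earns -5; deviating to Invest yields 7 — a strict improvement.
Column earns 6; deviating to Invest yields -1 — not better.
Only Row has a strictly profitable deviation.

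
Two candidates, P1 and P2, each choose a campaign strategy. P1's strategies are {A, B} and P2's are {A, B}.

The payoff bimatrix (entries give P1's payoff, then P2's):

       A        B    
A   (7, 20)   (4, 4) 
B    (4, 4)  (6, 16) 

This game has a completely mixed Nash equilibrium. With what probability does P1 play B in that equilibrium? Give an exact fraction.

Let r be the probability that P1 plays A. In a completely mixed equilibrium, P2 must be indifferent between A and B.
P2's expected payoff from A is 20r + 4(1−r); from B it is 4r + 16(1−r).
Setting these equal: 16r + 4 = −12r + 16, so r = 3/7.
Therefore P1 plays B with probability 1 − 3/7 = 4/7.

4/7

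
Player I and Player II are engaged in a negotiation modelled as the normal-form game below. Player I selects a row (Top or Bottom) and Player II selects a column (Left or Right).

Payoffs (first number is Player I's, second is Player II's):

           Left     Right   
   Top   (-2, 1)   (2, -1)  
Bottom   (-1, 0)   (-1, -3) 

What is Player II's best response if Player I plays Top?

Against Top, Player II earns 1 from Left and -1 from Right.
So Left is the best response.

Left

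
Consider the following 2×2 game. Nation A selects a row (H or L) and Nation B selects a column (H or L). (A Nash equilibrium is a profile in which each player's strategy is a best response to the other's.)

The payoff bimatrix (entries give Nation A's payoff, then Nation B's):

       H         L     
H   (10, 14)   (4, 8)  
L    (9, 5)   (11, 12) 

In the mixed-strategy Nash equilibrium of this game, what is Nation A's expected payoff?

37/4

First find y, the probability Nation B plays H, from Nation A's indifference between H and L: 10y + 4(1−y) = 9y + 11(1−y), giving y = 7/8.
Since Nation A is indifferent in equilibrium, Nation A's expected payoff equals the payoff from either row against (7/8, 1/8). Using H: 10(7/8) + 4(1/8) = 37/4.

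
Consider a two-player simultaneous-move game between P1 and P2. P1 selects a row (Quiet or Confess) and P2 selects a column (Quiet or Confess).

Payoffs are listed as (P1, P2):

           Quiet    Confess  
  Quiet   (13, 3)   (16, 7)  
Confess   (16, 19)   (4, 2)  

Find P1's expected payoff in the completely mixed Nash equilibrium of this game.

First find y, the probability P2 plays Quiet, from P1's indifference between Quiet and Confess: 13y + 16(1−y) = 16y + 4(1−y), giving y = 4/5.
Since P1 is indifferent in equilibrium, P1's expected payoff equals the payoff from either row against (4/5, 1/5). Using Quiet: 13(4/5) + 16(1/5) = 68/5.

68/5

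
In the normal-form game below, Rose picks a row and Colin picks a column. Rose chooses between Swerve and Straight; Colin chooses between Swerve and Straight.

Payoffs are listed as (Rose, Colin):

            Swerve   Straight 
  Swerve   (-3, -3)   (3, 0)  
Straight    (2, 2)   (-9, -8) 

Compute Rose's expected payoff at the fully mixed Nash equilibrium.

First find y, the probability Colin plays Swerve, from Rose's indifference between Swerve and Straight: −3y + 3(1−y) = 2y − 9(1−y), giving y = 12/17.
Since Rose is indifferent in equilibrium, Rose's expected payoff equals the payoff from either row against (12/17, 5/17). Using Swerve: −3(12/17) + 3(5/17) = -21/17.

-21/17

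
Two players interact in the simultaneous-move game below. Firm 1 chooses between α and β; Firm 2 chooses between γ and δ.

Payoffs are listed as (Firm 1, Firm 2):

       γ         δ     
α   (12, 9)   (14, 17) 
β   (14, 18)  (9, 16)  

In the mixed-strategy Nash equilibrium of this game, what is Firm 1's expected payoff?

88/7

First find y, the probability Firm 2 plays γ, from Firm 1's indifference between α and β: 12y + 14(1−y) = 14y + 9(1−y), giving y = 5/7.
Since Firm 1 is indifferent in equilibrium, Firm 1's expected payoff equals the payoff from either row against (5/7, 2/7). Using α: 12(5/7) + 14(2/7) = 88/7.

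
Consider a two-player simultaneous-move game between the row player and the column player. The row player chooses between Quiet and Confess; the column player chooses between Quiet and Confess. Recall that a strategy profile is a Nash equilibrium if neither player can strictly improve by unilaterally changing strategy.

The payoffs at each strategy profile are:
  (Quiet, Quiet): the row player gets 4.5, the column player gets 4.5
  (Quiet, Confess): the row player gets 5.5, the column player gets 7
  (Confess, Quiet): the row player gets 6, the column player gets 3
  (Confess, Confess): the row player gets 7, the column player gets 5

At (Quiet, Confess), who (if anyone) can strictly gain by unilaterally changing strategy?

The row player

The row player at (Quiet, Confess) earns 5.5; deviating to Confess yields 7 — a strict improvement.
The column player earns 7; deviating to Quiet yields 4.5 — not better.
Only the row player has a strictly profitable deviation.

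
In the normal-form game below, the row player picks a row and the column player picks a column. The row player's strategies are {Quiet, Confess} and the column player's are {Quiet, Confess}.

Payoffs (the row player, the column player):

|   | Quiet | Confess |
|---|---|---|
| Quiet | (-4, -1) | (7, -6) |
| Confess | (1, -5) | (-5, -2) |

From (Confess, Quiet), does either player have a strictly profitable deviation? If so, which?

The column player

The row player at (Confess, Quiet) earns 1; deviating to Quiet yields -4 — not better.
The column player earns -5; deviating to Confess yields -2 — a strict improvement.
Only the column player has a strictly profitable deviation.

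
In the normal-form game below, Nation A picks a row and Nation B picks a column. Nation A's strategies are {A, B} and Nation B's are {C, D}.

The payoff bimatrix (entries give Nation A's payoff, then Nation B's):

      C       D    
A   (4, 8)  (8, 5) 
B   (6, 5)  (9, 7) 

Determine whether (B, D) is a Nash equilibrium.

At (B, D), Nation A earns 9; switching to A would give 8, so Nation A has no profitable deviation.
Nation B earns 7; switching to C would give 5, so Nation B has no profitable deviation.
Neither player can gain by a unilateral deviation, so this profile is a Nash equilibrium.

Yes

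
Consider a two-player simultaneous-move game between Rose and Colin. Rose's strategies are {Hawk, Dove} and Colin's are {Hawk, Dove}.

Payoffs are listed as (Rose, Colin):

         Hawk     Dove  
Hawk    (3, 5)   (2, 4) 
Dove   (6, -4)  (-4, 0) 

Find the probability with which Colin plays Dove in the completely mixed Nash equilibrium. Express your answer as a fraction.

1/3

Let q be the probability that Colin plays Hawk. In a completely mixed equilibrium, Rose must be indifferent between Hawk and Dove.
Rose's expected payoff from Hawk is 3q + 2(1−q); from Dove it is 6q − 4(1−q).
Setting these equal: q + 2 = 10q − 4, so q = 2/3.
Therefore Colin plays Dove with probability 1 − 2/3 = 1/3.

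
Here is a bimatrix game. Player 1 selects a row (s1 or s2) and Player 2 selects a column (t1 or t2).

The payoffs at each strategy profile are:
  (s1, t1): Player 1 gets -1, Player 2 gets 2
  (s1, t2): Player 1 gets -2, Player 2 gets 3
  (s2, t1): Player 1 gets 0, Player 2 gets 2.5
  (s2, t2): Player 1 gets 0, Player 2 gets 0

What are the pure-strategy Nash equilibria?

(s2, t1)

(s1, t1): Player 1 prefers s2 (0 > -1); Player 2 prefers t2 (3 > 2) — not an equilibrium.
(s1, t2): Player 1 prefers s2 (0 > -2) — not an equilibrium.
(s2, t1): Player 1 gets 0 ≥ -1 from s1, and Player 2 gets 2.5 ≥ 0 from t2 — Nash equilibrium.
(s2, t2): Player 2 prefers t1 (2.5 > 0) — not an equilibrium.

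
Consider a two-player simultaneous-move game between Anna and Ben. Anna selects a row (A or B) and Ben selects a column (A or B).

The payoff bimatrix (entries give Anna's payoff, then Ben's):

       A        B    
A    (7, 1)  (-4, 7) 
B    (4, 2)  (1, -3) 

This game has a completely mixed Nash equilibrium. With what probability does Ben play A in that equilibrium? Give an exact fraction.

5/8

Let q be the probability that Ben plays A. In a completely mixed equilibrium, Anna must be indifferent between A and B.
Anna's expected payoff from A is 7q − 4(1−q); from B it is 4q + (1−q).
Setting these equal: 11q − 4 = 3q + 1, so q = 5/8.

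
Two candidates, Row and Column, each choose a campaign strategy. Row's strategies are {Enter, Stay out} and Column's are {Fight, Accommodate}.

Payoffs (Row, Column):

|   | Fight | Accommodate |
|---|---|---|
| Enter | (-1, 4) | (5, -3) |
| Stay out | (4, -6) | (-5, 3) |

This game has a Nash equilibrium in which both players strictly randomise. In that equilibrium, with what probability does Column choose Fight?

2/3

Let y be the probability that Column plays Fight. In a completely mixed equilibrium, Row must be indifferent between Enter and Stay out.
Row's expected payoff from Enter is −y + 5(1−y); from Stay out it is 4y − 5(1−y).
Setting these equal: −6y + 5 = 9y − 5, so y = 2/3.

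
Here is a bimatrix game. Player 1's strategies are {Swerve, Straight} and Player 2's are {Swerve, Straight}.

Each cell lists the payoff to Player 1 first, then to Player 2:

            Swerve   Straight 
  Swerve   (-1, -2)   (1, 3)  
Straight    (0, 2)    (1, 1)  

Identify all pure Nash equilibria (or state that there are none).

(Swerve, Straight) and (Straight, Swerve)

(Swerve, Swerve): Player 1 prefers Straight (0 > -1); Player 2 prefers Straight (3 > -2) — not an equilibrium.
(Swerve, Straight): Player 1 gets 1 ≥ 1 from Straight, and Player 2 gets 3 ≥ -2 from Swerve — Nash equilibrium.
(Straight, Swerve): Player 1 gets 0 ≥ -1 from Swerve, and Player 2 gets 2 ≥ 1 from Straight — Nash equilibrium.
(Straight, Straight): Player 2 prefers Swerve (2 > 1) — not an equilibrium.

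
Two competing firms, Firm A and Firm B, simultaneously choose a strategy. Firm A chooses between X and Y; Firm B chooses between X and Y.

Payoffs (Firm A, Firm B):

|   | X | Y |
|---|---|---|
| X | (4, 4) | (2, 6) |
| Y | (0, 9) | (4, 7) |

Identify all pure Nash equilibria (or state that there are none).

(X, X): Firm B prefers Y (6 > 4) — not an equilibrium.
(X, Y): Firm A prefers Y (4 > 2) — not an equilibrium.
(Y, X): Firm A prefers X (4 > 0) — not an equilibrium.
(Y, Y): Firm B prefers X (9 > 7) — not an equilibrium.

none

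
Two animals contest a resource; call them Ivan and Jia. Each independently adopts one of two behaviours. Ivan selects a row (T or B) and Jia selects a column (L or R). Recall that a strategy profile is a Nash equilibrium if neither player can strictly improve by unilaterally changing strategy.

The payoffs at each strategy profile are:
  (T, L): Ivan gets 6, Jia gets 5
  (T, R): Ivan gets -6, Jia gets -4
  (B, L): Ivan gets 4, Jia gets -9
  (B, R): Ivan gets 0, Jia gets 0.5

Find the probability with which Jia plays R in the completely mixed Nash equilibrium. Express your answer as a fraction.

Let q be the probability that Jia plays L. In a completely mixed equilibrium, Ivan must be indifferent between T and B.
Ivan's expected payoff from T is 6q − 6(1−q); from B it is 4q.
Setting these equal: 12q − 6 = 4q, so q = 3/4.
Therefore Jia plays R with probability 1 − 3/4 = 1/4.

1/4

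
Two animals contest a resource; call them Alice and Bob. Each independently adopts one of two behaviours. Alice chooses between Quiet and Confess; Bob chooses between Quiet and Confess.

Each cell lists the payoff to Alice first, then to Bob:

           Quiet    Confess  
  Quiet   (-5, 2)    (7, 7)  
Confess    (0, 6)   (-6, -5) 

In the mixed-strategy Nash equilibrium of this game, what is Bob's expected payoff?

First find p, the probability Alice plays Quiet, from Bob's indifference between Quiet and Confess: 2p + 6(1−p) = 7p − 5(1−p), giving p = 11/16.
Since Bob is indifferent in equilibrium, Bob's expected payoff equals the payoff from either column against (11/16, 5/16). Using Quiet: 2(11/16) + 6(5/16) = 13/4.

13/4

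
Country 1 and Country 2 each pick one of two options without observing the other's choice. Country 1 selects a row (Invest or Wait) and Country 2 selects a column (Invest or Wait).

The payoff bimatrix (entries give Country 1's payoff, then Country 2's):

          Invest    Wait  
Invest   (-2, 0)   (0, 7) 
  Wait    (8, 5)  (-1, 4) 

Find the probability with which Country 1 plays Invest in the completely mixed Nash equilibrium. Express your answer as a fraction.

Let r be the probability that Country 1 plays Invest. In a completely mixed equilibrium, Country 2 must be indifferent between Invest and Wait.
Country 2's expected payoff from Invest is 5(1−r); from Wait it is 7r + 4(1−r).
Setting these equal: −5r + 5 = 3r + 4, so r = 1/8.

1/8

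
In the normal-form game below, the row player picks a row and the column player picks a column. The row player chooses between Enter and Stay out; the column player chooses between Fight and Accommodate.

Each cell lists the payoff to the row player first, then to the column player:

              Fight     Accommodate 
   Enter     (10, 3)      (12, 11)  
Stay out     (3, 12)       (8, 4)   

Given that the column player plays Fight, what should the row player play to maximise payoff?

Against Fight, the row player earns 10 from Enter and 3 from Stay out.
So Enter is the best response.

Enter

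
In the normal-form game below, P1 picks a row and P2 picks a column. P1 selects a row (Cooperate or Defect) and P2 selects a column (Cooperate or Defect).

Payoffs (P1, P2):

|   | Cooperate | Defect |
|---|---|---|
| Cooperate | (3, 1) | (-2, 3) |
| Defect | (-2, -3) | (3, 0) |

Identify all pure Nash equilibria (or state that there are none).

(Defect, Defect)

(Cooperate, Cooperate): P2 prefers Defect (3 > 1) — not an equilibrium.
(Cooperate, Defect): P1 prefers Defect (3 > -2) — not an equilibrium.
(Defect, Cooperate): P1 prefers Cooperate (3 > -2); P2 prefers Defect (0 > -3) — not an equilibrium.
(Defect, Defect): P1 gets 3 ≥ -2 from Cooperate, and P2 gets 0 ≥ -3 from Cooperate — Nash equilibrium.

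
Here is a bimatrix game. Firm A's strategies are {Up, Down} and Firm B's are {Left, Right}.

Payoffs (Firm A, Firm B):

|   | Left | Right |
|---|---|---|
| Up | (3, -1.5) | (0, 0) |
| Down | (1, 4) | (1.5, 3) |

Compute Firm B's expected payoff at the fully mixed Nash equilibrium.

First find p, the probability Firm A plays Up, from Firm B's indifference between Left and Right: −1.5p + 4(1−p) = 3(1−p), giving p = 2/5.
Since Firm B is indifferent in equilibrium, Firm B's expected payoff equals the payoff from either column against (2/5, 3/5). Using Left: −1.5(2/5) + 4(3/5) = 9/5.

9/5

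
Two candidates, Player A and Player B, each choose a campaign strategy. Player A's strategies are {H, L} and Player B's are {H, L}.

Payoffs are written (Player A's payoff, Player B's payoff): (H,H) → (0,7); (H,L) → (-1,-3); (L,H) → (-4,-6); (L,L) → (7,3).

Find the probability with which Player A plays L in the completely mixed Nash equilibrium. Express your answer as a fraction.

10/19

Let r be the probability that Player A plays H. In a completely mixed equilibrium, Player B must be indifferent between H and L.
Player B's expected payoff from H is 7r − 6(1−r); from L it is −3r + 3(1−r).
Setting these equal: 13r − 6 = −6r + 3, so r = 9/19.
Therefore Player A plays L with probability 1 − 9/19 = 10/19.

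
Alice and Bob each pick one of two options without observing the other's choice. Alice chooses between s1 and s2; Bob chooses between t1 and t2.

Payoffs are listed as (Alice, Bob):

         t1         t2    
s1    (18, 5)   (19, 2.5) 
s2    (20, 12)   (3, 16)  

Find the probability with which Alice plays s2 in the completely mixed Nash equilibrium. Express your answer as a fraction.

5/13

Let x be the probability that Alice plays s1. In a completely mixed equilibrium, Bob must be indifferent between t1 and t2.
Bob's expected payoff from t1 is 5x + 12(1−x); from t2 it is 2.5x + 16(1−x).
Setting these equal: −7x + 12 = −13.5x + 16, so x = 8/13.
Therefore Alice plays s2 with probability 1 − 8/13 = 5/13.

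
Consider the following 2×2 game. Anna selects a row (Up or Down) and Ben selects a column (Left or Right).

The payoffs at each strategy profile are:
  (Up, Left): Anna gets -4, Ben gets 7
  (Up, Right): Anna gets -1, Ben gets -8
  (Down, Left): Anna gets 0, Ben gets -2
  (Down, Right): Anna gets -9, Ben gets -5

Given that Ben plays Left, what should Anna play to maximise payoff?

Down

Against Left, Anna earns -4 from Up and 0 from Down.
So Down is the best response.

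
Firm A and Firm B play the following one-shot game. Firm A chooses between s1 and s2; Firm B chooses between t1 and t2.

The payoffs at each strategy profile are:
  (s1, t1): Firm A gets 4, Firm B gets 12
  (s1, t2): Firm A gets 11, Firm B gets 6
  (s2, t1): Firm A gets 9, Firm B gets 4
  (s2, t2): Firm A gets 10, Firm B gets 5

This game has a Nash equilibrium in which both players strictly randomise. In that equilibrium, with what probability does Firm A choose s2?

Let x be the probability that Firm A plays s1. In a completely mixed equilibrium, Firm B must be indifferent between t1 and t2.
Firm B's expected payoff from t1 is 12x + 4(1−x); from t2 it is 6x + 5(1−x).
Setting these equal: 8x + 4 = x + 5, so x = 1/7.
Therefore Firm A plays s2 with probability 1 − 1/7 = 6/7.

6/7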